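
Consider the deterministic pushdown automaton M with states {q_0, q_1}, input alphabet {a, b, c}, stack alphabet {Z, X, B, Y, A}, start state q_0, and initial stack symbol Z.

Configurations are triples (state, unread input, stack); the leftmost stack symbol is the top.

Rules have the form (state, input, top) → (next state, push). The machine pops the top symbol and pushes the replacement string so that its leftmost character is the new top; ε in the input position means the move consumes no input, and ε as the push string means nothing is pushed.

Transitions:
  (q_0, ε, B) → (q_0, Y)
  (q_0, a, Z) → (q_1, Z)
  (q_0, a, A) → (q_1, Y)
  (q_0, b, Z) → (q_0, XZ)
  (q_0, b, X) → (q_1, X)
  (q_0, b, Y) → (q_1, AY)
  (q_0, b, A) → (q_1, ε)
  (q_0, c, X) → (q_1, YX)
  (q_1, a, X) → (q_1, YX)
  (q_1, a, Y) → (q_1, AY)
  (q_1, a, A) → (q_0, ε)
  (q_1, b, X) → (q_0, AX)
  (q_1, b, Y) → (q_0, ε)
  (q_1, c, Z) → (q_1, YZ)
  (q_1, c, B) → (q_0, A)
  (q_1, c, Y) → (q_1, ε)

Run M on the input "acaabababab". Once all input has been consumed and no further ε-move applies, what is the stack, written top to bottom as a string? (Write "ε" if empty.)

(q_0, acaabababab, Z)
  read a, top Z: go to q_1, push Z → (q_1, caabababab, Z)
  read c, top Z: go to q_1, push YZ → (q_1, aabababab, YZ)
  read a, top Y: go to q_1, push AY → (q_1, abababab, AYZ)
  read a, top A: go to q_0, push ε → (q_0, bababab, YZ)
  read b, top Y: go to q_1, push AY → (q_1, ababab, AYZ)
  read a, top A: go to q_0, push ε → (q_0, babab, YZ)
  read b, top Y: go to q_1, push AY → (q_1, abab, AYZ)
  read a, top A: go to q_0, push ε → (q_0, bab, YZ)
  read b, top Y: go to q_1, push AY → (q_1, ab, AYZ)
  read a, top A: go to q_0, push ε → (q_0, b, YZ)
  read b, top Y: go to q_1, push AY → (q_1, ε, AYZ)
All input consumed in state q_1 with stack AYZ.

AYZ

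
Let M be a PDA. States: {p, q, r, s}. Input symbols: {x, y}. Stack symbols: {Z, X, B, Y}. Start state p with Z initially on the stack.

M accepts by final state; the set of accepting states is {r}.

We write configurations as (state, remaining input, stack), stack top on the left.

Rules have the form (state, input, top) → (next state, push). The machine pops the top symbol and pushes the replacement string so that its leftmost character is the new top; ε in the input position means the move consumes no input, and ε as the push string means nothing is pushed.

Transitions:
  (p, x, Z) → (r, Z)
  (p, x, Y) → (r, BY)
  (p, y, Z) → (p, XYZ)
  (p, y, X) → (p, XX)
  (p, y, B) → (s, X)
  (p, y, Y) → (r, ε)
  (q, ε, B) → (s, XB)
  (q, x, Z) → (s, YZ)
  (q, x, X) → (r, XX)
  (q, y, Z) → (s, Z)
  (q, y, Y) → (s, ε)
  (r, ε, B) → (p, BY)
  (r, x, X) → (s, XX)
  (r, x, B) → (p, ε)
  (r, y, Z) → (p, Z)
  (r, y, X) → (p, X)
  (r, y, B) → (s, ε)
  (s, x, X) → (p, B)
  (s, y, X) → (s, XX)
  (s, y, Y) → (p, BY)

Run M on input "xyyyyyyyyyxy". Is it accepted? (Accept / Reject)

No computation consumes all input and reaches a final state.

Reject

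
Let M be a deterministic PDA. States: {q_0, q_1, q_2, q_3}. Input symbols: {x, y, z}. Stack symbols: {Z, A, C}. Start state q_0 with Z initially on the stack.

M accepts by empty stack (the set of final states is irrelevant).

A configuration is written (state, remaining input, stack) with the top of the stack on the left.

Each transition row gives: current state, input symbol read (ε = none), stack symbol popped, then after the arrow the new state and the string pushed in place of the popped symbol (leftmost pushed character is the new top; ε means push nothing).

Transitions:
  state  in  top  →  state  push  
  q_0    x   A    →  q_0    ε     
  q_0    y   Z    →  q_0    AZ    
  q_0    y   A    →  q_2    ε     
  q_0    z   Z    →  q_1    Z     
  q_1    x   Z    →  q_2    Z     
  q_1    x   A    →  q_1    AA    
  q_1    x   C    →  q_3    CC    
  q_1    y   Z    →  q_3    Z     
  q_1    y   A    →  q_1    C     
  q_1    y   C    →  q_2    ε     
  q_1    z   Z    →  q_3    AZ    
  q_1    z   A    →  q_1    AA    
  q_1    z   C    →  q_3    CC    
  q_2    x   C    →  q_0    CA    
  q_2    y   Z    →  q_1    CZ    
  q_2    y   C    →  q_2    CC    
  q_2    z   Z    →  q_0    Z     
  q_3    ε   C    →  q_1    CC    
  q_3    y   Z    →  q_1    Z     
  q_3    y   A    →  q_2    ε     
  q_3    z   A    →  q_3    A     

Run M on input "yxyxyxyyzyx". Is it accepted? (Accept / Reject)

Reject

(q_0, yxyxyxyyzyx, Z)
  read y, top Z: go to q_0, push AZ → (q_0, xyxyxyyzyx, AZ)
  read x, top A: go to q_0, push ε → (q_0, yxyxyyzyx, Z)
  read y, top Z: go to q_0, push AZ → (q_0, xyxyyzyx, AZ)
  read x, top A: go to q_0, push ε → (q_0, yxyyzyx, Z)
  read y, top Z: go to q_0, push AZ → (q_0, xyyzyx, AZ)
  read x, top A: go to q_0, push ε → (q_0, yyzyx, Z)
  read y, top Z: go to q_0, push AZ → (q_0, yzyx, AZ)
  read y, top A: go to q_2, push ε → (q_2, zyx, Z)
  read z, top Z: go to q_0, push Z → (q_0, yx, Z)
  read y, top Z: go to q_0, push AZ → (q_0, x, AZ)
  read x, top A: go to q_0, push ε → (q_0, ε, Z)
All input consumed; stack is Z, not empty, and no further ε-move applies.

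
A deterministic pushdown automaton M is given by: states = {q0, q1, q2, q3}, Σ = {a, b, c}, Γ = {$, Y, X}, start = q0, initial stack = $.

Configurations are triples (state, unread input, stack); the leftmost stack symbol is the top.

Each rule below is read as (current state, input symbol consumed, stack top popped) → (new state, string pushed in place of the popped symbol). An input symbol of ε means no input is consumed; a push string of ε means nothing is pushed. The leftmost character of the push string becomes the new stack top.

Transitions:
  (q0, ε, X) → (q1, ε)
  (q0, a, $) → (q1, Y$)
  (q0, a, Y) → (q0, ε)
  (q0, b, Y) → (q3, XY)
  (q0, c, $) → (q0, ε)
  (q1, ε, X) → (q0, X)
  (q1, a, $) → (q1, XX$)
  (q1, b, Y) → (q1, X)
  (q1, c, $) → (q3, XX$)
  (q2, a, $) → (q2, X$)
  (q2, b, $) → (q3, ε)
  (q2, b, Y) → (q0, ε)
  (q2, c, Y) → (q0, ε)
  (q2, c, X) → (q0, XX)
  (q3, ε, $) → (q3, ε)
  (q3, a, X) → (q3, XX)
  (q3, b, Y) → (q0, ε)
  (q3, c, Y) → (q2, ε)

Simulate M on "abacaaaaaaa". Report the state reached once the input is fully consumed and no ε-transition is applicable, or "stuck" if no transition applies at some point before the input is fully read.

q3

(q0, abacaaaaaaa, $) ⊢ (q1, bacaaaaaaa, Y$) ⊢ (q1, acaaaaaaa, X$) ⊢ (q0, acaaaaaaa, X$) ⊢ (q1, acaaaaaaa, $) ⊢ (q1, caaaaaaa, XX$) ⊢ (q0, caaaaaaa, XX$) ⊢ (q1, caaaaaaa, X$) ⊢ (q0, caaaaaaa, X$) ⊢ (q1, caaaaaaa, $) ⊢ (q3, aaaaaaa, XX$) ⊢ (q3, aaaaaa, XXX$) ⊢ (q3, aaaaa, XXXX$) ⊢ (q3, aaaa, XXXXX$) ⊢ (q3, aaa, XXXXXX$) ⊢ (q3, aa, XXXXXXX$) ⊢ (q3, a, XXXXXXXX$) ⊢ (q3, ε, XXXXXXXXX$)
All input consumed; M is in state q3.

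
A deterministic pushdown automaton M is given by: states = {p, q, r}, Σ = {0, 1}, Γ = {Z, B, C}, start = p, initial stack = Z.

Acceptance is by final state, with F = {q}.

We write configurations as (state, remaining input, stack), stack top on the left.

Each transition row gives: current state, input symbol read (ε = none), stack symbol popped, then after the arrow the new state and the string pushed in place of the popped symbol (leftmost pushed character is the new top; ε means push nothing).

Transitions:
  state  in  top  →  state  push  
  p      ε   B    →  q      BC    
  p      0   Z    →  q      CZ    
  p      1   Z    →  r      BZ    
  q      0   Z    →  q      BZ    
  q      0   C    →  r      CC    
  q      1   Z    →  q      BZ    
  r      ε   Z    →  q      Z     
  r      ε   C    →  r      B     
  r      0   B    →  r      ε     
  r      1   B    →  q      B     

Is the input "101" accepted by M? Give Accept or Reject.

Accept

(p, 101, Z)
  read 1, top Z: go to r, push BZ → (r, 01, BZ)
  read 0, top B: go to r, push ε → (r, 1, Z)
  ε-move, top Z: go to q, push Z → (q, 1, Z)
  read 1, top Z: go to q, push BZ → (q, ε, BZ)
All input consumed; state q ∈ F.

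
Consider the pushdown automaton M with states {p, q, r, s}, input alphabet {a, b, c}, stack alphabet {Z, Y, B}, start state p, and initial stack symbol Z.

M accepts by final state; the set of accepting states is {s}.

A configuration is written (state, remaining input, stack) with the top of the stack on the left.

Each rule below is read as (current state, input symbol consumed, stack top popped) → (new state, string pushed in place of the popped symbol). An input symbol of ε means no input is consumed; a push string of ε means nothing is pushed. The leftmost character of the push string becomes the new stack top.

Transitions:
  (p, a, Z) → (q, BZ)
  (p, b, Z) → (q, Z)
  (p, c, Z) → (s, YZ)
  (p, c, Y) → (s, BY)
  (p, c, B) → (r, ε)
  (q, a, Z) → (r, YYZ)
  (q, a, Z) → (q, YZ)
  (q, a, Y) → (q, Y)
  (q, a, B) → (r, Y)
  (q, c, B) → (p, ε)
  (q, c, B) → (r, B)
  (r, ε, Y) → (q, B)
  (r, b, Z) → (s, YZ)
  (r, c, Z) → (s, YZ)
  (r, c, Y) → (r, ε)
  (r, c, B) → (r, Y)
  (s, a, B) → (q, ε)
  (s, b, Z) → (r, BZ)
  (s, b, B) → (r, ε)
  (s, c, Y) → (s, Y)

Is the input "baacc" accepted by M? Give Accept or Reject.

Accept

One accepting computation: (p, baacc, Z) ⊢ (q, aacc, Z) ⊢ (r, acc, YYZ) ⊢ (q, acc, BYZ) ⊢ (r, cc, YYZ) ⊢ (q, cc, BYZ) ⊢ (p, c, YZ) ⊢ (s, ε, BYZ)
All input consumed and state s ∈ F.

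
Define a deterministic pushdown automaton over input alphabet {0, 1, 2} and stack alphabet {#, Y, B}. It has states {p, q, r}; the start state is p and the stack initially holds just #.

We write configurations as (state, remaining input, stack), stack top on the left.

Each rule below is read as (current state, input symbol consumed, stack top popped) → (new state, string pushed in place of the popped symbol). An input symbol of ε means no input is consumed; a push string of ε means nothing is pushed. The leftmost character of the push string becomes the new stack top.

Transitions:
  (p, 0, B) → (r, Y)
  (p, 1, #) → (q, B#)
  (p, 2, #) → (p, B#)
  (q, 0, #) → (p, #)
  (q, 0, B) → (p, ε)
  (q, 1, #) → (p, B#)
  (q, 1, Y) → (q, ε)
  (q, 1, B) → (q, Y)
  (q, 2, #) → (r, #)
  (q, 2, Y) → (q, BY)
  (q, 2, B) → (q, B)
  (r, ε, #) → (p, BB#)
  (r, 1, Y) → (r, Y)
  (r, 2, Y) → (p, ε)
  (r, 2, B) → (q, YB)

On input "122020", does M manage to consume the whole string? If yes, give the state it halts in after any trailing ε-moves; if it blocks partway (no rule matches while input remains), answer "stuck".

(p, 122020, #)
  read 1, top #: go to q, push B# → (q, 22020, B#)
  read 2, top B: go to q, push B → (q, 2020, B#)
  read 2, top B: go to q, push B → (q, 020, B#)
  read 0, top B: go to p, push ε → (p, 20, #)
  read 2, top #: go to p, push B# → (p, 0, B#)
  read 0, top B: go to r, push Y → (r, ε, Y#)
All input consumed; M is in state r.

r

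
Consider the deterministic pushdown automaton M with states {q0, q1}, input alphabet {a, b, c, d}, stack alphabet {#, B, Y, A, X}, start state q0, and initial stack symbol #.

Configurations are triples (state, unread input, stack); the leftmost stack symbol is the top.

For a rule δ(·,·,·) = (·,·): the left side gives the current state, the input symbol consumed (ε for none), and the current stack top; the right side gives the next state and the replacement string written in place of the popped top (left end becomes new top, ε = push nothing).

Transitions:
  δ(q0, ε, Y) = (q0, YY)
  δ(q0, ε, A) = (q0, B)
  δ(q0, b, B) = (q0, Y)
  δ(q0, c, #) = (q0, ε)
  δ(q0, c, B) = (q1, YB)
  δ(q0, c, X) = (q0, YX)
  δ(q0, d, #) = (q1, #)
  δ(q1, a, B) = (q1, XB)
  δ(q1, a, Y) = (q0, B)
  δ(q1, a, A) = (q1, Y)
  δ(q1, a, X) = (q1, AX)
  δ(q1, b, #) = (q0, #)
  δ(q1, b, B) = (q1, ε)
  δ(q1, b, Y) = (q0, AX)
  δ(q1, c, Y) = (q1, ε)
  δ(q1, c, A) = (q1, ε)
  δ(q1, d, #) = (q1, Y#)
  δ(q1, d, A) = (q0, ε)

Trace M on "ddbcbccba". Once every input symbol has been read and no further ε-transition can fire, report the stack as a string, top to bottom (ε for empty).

(q0, ddbcbccba, #)
  read d, top #: go to q1, push # → (q1, dbcbccba, #)
  read d, top #: go to q1, push Y# → (q1, bcbccba, Y#)
  read b, top Y: go to q0, push AX → (q0, cbccba, AX#)
  ε-move, top A: go to q0, push B → (q0, cbccba, BX#)
  read c, top B: go to q1, push YB → (q1, bccba, YBX#)
  read b, top Y: go to q0, push AX → (q0, ccba, AXBX#)
  ε-move, top A: go to q0, push B → (q0, ccba, BXBX#)
  read c, top B: go to q1, push YB → (q1, cba, YBXBX#)
  read c, top Y: go to q1, push ε → (q1, ba, BXBX#)
  read b, top B: go to q1, push ε → (q1, a, XBX#)
  read a, top X: go to q1, push AX → (q1, ε, AXBX#)
All input consumed in state q1 with stack AXBX#.

AXBX#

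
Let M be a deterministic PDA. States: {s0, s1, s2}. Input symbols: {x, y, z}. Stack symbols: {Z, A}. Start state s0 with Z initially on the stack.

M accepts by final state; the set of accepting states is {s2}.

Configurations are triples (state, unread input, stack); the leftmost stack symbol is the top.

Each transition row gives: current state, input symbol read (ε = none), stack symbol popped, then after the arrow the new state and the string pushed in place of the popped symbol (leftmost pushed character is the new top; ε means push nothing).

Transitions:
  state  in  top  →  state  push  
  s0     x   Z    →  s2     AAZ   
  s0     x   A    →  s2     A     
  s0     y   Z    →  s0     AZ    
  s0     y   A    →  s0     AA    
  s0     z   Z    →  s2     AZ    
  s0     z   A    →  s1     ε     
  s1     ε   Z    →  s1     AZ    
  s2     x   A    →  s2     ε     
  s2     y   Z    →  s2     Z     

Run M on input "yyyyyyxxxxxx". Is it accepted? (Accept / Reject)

Accept

(s0, yyyyyyxxxxxx, Z) ⊢ (s0, yyyyyxxxxxx, AZ) ⊢ (s0, yyyyxxxxxx, AAZ) ⊢ (s0, yyyxxxxxx, AAAZ) ⊢ (s0, yyxxxxxx, AAAAZ) ⊢ (s0, yxxxxxx, AAAAAZ) ⊢ (s0, xxxxxx, AAAAAAZ) ⊢ (s2, xxxxx, AAAAAAZ) ⊢ (s2, xxxx, AAAAAZ) ⊢ (s2, xxx, AAAAZ) ⊢ (s2, xx, AAAZ) ⊢ (s2, x, AAZ) ⊢ (s2, ε, AZ)
All input consumed; state s2 ∈ F.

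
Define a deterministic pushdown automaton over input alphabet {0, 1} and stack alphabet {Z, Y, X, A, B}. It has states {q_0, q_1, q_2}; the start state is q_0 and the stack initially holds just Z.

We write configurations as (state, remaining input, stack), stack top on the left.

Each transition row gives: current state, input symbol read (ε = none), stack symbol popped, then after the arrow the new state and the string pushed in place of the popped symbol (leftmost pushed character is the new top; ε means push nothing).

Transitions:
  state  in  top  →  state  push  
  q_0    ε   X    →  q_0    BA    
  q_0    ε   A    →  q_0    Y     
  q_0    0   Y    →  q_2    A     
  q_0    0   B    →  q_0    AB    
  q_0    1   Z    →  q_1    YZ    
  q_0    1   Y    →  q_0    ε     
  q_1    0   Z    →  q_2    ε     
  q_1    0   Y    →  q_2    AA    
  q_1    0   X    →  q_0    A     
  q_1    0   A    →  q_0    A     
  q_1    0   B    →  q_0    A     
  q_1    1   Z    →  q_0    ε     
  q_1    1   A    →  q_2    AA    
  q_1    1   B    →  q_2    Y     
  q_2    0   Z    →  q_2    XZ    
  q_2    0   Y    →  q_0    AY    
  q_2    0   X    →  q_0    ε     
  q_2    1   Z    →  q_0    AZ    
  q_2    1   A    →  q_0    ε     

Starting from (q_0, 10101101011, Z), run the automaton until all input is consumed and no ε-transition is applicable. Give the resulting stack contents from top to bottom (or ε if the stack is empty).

(q_0, 10101101011, Z) ⊢ (q_1, 0101101011, YZ) ⊢ (q_2, 101101011, AAZ) ⊢ (q_0, 01101011, AZ) ⊢ (q_0, 01101011, YZ) ⊢ (q_2, 1101011, AZ) ⊢ (q_0, 101011, Z) ⊢ (q_1, 01011, YZ) ⊢ (q_2, 1011, AAZ) ⊢ (q_0, 011, AZ) ⊢ (q_0, 011, YZ) ⊢ (q_2, 11, AZ) ⊢ (q_0, 1, Z) ⊢ (q_1, ε, YZ)
All input consumed in state q_1 with stack YZ.

YZ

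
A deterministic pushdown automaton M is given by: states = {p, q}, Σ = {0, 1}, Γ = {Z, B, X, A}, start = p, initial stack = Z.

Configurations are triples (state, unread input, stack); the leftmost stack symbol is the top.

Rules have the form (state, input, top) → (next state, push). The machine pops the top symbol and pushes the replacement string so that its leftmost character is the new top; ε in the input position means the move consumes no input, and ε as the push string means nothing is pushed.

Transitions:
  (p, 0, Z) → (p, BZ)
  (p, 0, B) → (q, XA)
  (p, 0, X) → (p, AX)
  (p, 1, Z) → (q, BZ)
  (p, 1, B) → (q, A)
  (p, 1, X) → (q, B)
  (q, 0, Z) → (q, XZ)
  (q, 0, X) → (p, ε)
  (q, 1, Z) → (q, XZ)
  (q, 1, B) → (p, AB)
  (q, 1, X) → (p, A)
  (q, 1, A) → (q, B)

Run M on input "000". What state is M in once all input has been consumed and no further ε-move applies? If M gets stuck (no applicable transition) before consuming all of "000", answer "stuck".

p

(p, 000, Z)
  read 0, top Z: go to p, push BZ → (p, 00, BZ)
  read 0, top B: go to q, push XA → (q, 0, XAZ)
  read 0, top X: go to p, push ε → (p, ε, AZ)
All input consumed; M is in state p.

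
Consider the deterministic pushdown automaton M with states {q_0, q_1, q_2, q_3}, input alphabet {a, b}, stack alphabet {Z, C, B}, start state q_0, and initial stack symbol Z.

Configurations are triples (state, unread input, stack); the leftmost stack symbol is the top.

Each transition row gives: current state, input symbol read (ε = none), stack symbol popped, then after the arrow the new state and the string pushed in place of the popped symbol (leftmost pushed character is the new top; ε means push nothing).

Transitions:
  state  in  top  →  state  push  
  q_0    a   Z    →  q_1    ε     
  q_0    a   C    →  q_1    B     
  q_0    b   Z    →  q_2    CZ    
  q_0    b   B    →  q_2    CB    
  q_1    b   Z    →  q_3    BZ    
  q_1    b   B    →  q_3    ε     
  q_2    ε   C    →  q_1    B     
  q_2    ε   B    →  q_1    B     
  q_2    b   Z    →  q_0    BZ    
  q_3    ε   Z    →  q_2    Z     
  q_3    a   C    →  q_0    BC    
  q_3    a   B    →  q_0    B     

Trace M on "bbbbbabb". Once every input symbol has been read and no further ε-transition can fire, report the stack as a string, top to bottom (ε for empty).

BZ

(q_0, bbbbbabb, Z) ⊢ (q_2, bbbbabb, CZ) ⊢ (q_1, bbbbabb, BZ) ⊢ (q_3, bbbabb, Z) ⊢ (q_2, bbbabb, Z) ⊢ (q_0, bbabb, BZ) ⊢ (q_2, babb, CBZ) ⊢ (q_1, babb, BBZ) ⊢ (q_3, abb, BZ) ⊢ (q_0, bb, BZ) ⊢ (q_2, b, CBZ) ⊢ (q_1, b, BBZ) ⊢ (q_3, ε, BZ)
All input consumed in state q_3 with stack BZ.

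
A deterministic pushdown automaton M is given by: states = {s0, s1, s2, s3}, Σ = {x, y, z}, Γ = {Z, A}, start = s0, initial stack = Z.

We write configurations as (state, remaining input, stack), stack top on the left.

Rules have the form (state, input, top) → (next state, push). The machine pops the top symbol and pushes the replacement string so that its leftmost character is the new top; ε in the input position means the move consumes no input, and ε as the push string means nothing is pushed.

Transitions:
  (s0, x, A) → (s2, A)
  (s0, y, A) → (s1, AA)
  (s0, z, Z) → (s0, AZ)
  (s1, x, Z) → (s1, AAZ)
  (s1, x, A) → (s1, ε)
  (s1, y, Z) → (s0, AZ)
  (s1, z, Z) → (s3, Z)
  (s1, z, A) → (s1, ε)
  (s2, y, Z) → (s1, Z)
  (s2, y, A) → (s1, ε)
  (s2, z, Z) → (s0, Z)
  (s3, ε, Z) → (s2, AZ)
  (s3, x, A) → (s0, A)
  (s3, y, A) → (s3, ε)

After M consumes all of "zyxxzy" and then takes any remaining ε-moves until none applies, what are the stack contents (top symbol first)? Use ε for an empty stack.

(s0, zyxxzy, Z)
  read z, top Z: go to s0, push AZ → (s0, yxxzy, AZ)
  read y, top A: go to s1, push AA → (s1, xxzy, AAZ)
  read x, top A: go to s1, push ε → (s1, xzy, AZ)
  read x, top A: go to s1, push ε → (s1, zy, Z)
  read z, top Z: go to s3, push Z → (s3, y, Z)
  ε-move, top Z: go to s2, push AZ → (s2, y, AZ)
  read y, top A: go to s1, push ε → (s1, ε, Z)
All input consumed in state s1 with stack Z.

Z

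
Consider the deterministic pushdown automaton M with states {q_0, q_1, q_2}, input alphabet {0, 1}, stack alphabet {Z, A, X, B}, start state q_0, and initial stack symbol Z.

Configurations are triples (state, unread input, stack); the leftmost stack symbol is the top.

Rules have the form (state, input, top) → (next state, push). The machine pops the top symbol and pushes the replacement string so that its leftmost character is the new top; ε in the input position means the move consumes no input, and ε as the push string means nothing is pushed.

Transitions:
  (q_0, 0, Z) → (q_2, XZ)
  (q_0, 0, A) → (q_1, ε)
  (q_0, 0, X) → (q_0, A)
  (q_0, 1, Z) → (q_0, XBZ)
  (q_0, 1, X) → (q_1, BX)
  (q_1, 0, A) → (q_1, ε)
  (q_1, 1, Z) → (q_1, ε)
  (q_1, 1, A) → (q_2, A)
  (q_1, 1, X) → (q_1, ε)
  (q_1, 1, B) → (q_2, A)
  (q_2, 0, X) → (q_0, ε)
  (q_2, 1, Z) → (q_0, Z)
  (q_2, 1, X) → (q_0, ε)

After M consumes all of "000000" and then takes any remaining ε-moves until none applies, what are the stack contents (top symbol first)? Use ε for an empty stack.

(q_0, 000000, Z)
  read 0, top Z: go to q_2, push XZ → (q_2, 00000, XZ)
  read 0, top X: go to q_0, push ε → (q_0, 0000, Z)
  read 0, top Z: go to q_2, push XZ → (q_2, 000, XZ)
  read 0, top X: go to q_0, push ε → (q_0, 00, Z)
  read 0, top Z: go to q_2, push XZ → (q_2, 0, XZ)
  read 0, top X: go to q_0, push ε → (q_0, ε, Z)
All input consumed in state q_0 with stack Z.

Z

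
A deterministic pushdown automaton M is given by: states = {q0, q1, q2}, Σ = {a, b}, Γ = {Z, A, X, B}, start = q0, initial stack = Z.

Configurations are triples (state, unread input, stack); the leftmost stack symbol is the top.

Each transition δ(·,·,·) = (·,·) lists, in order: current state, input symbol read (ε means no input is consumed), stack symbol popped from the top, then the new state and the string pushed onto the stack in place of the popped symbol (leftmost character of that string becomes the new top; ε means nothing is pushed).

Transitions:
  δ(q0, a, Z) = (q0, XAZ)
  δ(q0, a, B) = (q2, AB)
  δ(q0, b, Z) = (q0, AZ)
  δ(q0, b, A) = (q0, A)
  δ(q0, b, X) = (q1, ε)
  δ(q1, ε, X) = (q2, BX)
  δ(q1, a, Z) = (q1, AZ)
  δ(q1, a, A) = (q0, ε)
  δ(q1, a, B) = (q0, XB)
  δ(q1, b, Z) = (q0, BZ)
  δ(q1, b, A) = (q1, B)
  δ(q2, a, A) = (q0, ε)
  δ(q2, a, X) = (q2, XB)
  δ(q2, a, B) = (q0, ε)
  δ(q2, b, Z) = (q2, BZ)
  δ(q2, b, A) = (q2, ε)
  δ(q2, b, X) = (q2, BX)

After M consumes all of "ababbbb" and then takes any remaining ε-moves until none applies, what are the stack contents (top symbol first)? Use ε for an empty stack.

AZ

(q0, ababbbb, Z)
  read a, top Z: go to q0, push XAZ → (q0, babbbb, XAZ)
  read b, top X: go to q1, push ε → (q1, abbbb, AZ)
  read a, top A: go to q0, push ε → (q0, bbbb, Z)
  read b, top Z: go to q0, push AZ → (q0, bbb, AZ)
  read b, top A: go to q0, push A → (q0, bb, AZ)
  read b, top A: go to q0, push A → (q0, b, AZ)
  read b, top A: go to q0, push A → (q0, ε, AZ)
All input consumed in state q0 with stack AZ.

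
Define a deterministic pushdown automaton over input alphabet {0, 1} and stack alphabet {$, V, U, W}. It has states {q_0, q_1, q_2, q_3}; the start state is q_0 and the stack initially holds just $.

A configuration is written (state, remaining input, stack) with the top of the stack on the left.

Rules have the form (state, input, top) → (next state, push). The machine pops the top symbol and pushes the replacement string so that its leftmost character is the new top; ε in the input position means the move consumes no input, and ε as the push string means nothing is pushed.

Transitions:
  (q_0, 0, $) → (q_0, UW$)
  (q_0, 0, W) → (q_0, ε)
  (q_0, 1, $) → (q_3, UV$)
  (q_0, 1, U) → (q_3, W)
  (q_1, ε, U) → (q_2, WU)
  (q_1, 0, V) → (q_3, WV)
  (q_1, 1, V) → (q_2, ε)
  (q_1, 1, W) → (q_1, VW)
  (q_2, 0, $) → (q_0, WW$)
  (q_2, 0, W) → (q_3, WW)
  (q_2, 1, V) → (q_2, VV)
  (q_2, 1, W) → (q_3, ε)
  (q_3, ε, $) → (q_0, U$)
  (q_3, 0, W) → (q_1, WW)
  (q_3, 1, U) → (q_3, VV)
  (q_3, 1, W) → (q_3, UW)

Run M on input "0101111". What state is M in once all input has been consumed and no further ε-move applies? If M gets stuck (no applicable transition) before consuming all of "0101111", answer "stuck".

(q_0, 0101111, $) ⊢ (q_0, 101111, UW$) ⊢ (q_3, 01111, WW$) ⊢ (q_1, 1111, WWW$) ⊢ (q_1, 111, VWWW$) ⊢ (q_2, 11, WWW$) ⊢ (q_3, 1, WW$) ⊢ (q_3, ε, UWW$)
All input consumed; M is in state q_3.

q_3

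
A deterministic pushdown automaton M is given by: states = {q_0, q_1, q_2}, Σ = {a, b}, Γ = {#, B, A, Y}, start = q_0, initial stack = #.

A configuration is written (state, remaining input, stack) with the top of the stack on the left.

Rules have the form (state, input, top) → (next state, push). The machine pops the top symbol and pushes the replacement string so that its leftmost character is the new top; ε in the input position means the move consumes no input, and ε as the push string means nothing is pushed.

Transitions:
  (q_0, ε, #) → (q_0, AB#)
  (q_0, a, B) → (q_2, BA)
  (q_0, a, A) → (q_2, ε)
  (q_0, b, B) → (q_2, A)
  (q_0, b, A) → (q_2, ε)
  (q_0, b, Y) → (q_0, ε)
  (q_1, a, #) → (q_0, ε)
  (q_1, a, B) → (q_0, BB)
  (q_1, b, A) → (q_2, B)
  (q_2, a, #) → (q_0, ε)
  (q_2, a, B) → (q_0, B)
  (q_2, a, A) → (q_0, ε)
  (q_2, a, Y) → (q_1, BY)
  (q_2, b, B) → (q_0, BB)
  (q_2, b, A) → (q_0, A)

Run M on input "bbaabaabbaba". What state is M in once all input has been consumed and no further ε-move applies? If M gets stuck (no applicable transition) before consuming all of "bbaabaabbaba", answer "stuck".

q_0

(q_0, bbaabaabbaba, #)
  ε-move, top #: go to q_0, push AB# → (q_0, bbaabaabbaba, AB#)
  read b, top A: go to q_2, push ε → (q_2, baabaabbaba, B#)
  read b, top B: go to q_0, push BB → (q_0, aabaabbaba, BB#)
  read a, top B: go to q_2, push BA → (q_2, abaabbaba, BAB#)
  read a, top B: go to q_0, push B → (q_0, baabbaba, BAB#)
  read b, top B: go to q_2, push A → (q_2, aabbaba, AAB#)
  read a, top A: go to q_0, push ε → (q_0, abbaba, AB#)
  read a, top A: go to q_2, push ε → (q_2, bbaba, B#)
  read b, top B: go to q_0, push BB → (q_0, baba, BB#)
  read b, top B: go to q_2, push A → (q_2, aba, AB#)
  read a, top A: go to q_0, push ε → (q_0, ba, B#)
  read b, top B: go to q_2, push A → (q_2, a, A#)
  read a, top A: go to q_0, push ε → (q_0, ε, #)
  ε-move, top #: go to q_0, push AB# → (q_0, ε, AB#)
All input consumed; M is in state q_0.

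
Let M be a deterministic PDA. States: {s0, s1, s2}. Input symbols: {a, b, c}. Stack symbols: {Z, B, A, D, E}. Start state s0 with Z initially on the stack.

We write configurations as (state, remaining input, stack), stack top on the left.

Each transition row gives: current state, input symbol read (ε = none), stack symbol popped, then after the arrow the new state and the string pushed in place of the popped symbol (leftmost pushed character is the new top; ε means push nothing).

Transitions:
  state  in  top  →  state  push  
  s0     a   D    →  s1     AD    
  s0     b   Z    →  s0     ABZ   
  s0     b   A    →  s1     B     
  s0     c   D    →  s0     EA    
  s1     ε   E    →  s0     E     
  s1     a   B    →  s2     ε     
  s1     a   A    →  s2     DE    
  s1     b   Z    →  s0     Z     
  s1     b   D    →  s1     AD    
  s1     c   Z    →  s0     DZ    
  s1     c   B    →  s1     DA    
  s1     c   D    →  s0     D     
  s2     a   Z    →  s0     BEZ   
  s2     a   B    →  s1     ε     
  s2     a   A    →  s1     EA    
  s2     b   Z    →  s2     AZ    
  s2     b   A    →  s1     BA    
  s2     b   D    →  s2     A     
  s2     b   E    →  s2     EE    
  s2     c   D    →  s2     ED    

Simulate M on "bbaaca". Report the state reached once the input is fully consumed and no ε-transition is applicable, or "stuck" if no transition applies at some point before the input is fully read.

s1

(s0, bbaaca, Z)
  read b, top Z: go to s0, push ABZ → (s0, baaca, ABZ)
  read b, top A: go to s1, push B → (s1, aaca, BBZ)
  read a, top B: go to s2, push ε → (s2, aca, BZ)
  read a, top B: go to s1, push ε → (s1, ca, Z)
  read c, top Z: go to s0, push DZ → (s0, a, DZ)
  read a, top D: go to s1, push AD → (s1, ε, ADZ)
All input consumed; M is in state s1.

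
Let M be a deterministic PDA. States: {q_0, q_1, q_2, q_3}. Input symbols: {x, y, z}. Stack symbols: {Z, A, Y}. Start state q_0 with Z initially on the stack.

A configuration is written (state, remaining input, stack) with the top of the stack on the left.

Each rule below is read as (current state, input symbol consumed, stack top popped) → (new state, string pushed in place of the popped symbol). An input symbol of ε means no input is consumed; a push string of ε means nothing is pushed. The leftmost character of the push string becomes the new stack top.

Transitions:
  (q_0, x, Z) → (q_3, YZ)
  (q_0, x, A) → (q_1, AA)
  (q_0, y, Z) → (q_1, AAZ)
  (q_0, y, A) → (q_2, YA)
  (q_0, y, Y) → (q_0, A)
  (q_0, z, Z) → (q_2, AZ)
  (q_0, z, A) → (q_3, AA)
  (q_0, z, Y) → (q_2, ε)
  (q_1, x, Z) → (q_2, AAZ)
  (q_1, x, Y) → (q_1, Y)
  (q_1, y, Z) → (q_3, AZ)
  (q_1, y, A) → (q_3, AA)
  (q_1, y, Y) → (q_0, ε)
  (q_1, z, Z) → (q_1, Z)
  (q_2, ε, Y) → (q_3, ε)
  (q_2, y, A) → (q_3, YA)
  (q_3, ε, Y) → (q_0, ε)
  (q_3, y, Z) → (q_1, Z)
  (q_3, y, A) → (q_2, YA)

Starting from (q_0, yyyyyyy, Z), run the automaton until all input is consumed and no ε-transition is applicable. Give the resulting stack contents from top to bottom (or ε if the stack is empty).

AAAZ

(q_0, yyyyyyy, Z)
  read y, top Z: go to q_1, push AAZ → (q_1, yyyyyy, AAZ)
  read y, top A: go to q_3, push AA → (q_3, yyyyy, AAAZ)
  read y, top A: go to q_2, push YA → (q_2, yyyy, YAAAZ)
  ε-move, top Y: go to q_3, push ε → (q_3, yyyy, AAAZ)
  read y, top A: go to q_2, push YA → (q_2, yyy, YAAAZ)
  ε-move, top Y: go to q_3, push ε → (q_3, yyy, AAAZ)
  read y, top A: go to q_2, push YA → (q_2, yy, YAAAZ)
  ε-move, top Y: go to q_3, push ε → (q_3, yy, AAAZ)
  read y, top A: go to q_2, push YA → (q_2, y, YAAAZ)
  ε-move, top Y: go to q_3, push ε → (q_3, y, AAAZ)
  read y, top A: go to q_2, push YA → (q_2, ε, YAAAZ)
  ε-move, top Y: go to q_3, push ε → (q_3, ε, AAAZ)
All input consumed in state q_3 with stack AAAZ.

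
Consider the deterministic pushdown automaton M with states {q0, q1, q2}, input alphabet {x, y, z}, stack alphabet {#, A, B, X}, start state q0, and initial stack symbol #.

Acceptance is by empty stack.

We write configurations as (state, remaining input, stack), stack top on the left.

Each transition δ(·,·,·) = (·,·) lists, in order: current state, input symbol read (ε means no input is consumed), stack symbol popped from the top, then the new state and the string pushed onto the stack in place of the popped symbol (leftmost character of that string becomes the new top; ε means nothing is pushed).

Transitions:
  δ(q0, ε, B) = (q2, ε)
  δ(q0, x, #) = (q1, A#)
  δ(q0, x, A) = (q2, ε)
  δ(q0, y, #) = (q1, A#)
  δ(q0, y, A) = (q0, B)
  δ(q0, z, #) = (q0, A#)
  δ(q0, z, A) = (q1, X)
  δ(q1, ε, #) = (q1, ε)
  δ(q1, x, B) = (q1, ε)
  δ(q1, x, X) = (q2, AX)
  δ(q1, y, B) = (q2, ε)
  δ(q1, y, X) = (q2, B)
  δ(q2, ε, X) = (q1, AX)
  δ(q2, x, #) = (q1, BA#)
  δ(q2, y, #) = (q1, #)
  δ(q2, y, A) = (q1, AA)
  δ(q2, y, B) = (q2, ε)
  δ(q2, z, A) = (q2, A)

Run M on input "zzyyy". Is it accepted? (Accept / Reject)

Accept

(q0, zzyyy, #)
  read z, top #: go to q0, push A# → (q0, zyyy, A#)
  read z, top A: go to q1, push X → (q1, yyy, X#)
  read y, top X: go to q2, push B → (q2, yy, B#)
  read y, top B: go to q2, push ε → (q2, y, #)
  read y, top #: go to q1, push # → (q1, ε, #)
  ε-move, top #: go to q1, push ε → (q1, ε, ε)
All input consumed and the stack is empty.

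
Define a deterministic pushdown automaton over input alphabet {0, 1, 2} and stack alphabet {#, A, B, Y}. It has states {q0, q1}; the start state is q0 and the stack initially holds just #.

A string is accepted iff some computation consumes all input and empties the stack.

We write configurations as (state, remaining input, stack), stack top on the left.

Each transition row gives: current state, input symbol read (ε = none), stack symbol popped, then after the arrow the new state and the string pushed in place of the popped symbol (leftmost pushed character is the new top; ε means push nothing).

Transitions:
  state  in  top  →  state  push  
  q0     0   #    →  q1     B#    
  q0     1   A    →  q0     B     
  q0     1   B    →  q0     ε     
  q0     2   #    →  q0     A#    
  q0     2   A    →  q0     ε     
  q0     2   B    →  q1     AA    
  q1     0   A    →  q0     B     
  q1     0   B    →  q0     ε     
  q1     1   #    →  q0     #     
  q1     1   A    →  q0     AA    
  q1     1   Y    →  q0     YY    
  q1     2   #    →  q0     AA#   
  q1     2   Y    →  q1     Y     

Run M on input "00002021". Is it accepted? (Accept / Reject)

(q0, 00002021, #) ⊢ (q1, 0002021, B#) ⊢ (q0, 002021, #) ⊢ (q1, 02021, B#) ⊢ (q0, 2021, #) ⊢ (q0, 021, A#)
No transition applies at (q0, 021, A#); input not fully consumed.

Reject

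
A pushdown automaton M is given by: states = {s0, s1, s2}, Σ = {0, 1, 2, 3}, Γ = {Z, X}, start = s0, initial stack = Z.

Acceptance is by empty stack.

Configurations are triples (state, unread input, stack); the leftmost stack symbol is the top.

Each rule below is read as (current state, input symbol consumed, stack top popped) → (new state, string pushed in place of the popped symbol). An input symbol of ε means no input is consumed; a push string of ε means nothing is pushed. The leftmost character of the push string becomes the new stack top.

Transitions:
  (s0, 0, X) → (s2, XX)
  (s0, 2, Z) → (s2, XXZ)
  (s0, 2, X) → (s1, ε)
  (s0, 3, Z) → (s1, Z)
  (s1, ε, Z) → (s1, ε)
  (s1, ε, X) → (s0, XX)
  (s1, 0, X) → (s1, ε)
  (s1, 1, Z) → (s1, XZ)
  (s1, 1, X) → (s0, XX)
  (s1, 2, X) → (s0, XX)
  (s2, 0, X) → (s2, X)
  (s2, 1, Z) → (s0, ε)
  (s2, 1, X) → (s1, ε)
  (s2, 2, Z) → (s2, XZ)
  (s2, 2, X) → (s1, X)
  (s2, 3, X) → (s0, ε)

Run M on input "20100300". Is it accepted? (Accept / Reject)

Reject

No computation consumes all input and empties the stack.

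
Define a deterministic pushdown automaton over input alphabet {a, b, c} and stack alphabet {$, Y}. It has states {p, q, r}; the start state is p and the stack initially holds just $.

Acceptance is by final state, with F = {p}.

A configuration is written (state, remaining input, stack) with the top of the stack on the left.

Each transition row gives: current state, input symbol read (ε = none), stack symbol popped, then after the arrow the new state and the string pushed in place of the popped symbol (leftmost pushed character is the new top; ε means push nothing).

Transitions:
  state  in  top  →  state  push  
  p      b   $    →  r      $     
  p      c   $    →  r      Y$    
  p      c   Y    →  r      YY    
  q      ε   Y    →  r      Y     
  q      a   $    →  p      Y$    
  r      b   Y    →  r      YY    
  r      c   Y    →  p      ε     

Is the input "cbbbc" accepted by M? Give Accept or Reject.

(p, cbbbc, $) ⊢ (r, bbbc, Y$) ⊢ (r, bbc, YY$) ⊢ (r, bc, YYY$) ⊢ (r, c, YYYY$) ⊢ (p, ε, YYY$)
All input consumed; state p ∈ F.

Accept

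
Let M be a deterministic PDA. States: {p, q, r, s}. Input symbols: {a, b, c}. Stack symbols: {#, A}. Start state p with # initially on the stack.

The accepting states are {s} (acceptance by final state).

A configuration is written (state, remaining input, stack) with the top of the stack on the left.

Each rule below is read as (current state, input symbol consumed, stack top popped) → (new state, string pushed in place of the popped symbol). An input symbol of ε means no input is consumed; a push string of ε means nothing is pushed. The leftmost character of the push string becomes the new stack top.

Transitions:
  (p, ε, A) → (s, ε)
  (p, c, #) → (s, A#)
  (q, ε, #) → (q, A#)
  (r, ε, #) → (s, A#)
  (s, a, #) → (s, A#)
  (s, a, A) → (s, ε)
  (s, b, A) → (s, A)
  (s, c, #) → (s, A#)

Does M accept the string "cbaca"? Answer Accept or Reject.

Accept

(p, cbaca, #)
  read c, top #: go to s, push A# → (s, baca, A#)
  read b, top A: go to s, push A → (s, aca, A#)
  read a, top A: go to s, push ε → (s, ca, #)
  read c, top #: go to s, push A# → (s, a, A#)
  read a, top A: go to s, push ε → (s, ε, #)
All input consumed; state s ∈ F.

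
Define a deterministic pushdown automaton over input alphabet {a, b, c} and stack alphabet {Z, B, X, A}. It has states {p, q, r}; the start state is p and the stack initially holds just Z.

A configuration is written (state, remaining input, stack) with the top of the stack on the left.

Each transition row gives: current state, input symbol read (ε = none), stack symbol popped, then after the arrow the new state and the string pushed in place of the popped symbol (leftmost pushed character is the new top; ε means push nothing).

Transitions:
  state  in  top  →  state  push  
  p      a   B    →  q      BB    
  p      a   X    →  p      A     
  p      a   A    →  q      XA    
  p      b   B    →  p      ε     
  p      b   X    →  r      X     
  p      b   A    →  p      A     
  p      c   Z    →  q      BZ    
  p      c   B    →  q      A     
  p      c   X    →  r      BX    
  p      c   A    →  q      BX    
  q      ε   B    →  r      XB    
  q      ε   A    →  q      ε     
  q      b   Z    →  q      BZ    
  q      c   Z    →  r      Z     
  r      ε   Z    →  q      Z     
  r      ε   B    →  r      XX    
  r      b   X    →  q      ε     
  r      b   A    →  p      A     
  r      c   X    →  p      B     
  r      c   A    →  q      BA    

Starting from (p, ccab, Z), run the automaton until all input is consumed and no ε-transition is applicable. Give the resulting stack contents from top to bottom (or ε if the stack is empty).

(p, ccab, Z)
  read c, top Z: go to q, push BZ → (q, cab, BZ)
  ε-move, top B: go to r, push XB → (r, cab, XBZ)
  read c, top X: go to p, push B → (p, ab, BBZ)
  read a, top B: go to q, push BB → (q, b, BBBZ)
  ε-move, top B: go to r, push XB → (r, b, XBBBZ)
  read b, top X: go to q, push ε → (q, ε, BBBZ)
  ε-move, top B: go to r, push XB → (r, ε, XBBBZ)
All input consumed in state r with stack XBBBZ.

XBBBZ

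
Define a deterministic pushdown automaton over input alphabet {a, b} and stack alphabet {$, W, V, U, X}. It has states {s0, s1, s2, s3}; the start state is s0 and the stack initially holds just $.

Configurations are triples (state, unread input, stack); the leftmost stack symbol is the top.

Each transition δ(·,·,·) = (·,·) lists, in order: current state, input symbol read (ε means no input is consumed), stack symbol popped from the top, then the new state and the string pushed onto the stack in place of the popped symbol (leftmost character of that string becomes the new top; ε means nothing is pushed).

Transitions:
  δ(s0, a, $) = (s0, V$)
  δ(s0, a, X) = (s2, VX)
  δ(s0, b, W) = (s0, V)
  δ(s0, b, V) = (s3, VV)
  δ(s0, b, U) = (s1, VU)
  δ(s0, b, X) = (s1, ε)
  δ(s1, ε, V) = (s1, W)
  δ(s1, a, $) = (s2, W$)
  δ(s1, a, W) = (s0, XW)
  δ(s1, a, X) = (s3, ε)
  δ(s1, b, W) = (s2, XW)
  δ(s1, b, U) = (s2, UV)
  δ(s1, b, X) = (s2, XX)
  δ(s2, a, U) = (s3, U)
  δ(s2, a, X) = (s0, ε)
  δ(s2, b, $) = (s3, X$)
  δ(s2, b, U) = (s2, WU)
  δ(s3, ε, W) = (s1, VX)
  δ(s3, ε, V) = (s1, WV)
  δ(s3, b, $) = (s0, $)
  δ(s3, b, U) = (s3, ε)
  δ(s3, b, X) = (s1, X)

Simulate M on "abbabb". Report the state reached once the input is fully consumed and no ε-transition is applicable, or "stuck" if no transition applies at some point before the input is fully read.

s1

(s0, abbabb, $)
  read a, top $: go to s0, push V$ → (s0, bbabb, V$)
  read b, top V: go to s3, push VV → (s3, babb, VV$)
  ε-move, top V: go to s1, push WV → (s1, babb, WVV$)
  read b, top W: go to s2, push XW → (s2, abb, XWVV$)
  read a, top X: go to s0, push ε → (s0, bb, WVV$)
  read b, top W: go to s0, push V → (s0, b, VVV$)
  read b, top V: go to s3, push VV → (s3, ε, VVVV$)
  ε-move, top V: go to s1, push WV → (s1, ε, WVVVV$)
All input consumed; M is in state s1.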